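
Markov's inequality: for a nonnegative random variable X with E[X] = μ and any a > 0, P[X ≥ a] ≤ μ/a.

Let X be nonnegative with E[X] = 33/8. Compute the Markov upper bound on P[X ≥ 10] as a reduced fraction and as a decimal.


μ = E[X] = 33/8, a = 10.
Markov: P[X ≥ 10] ≤ μ/a = (33/8)/10 = 33/80.
Numerically: ≈ 0.4125.
(Since a = 10 > μ = 4.1250, the bound 33/80 is < 1 and informative.)

P[X ≥ 10] ≤ 33/80 ≈ 0.4125.


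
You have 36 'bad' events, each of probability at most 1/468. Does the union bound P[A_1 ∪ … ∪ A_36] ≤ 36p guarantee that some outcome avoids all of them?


Union bound: P[∪_{i=1}^{36} A_i] ≤ Σ_i P[A_i] ≤ 36·p = 36·(1/468) = 1/13.
Numerically: 1/13 ≈ 0.076923.
Is 1/13 < 1? YES.
Since P[∪ A_i] ≤ 1/13 < 1, the complement has P[∩ A_i^c] ≥ 1 − 1/13 = 12/13 > 0, so some outcome avoids every A_i.

36·p = 1/13 ≈ 0.076923; existence CERTIFIED by the union bound.


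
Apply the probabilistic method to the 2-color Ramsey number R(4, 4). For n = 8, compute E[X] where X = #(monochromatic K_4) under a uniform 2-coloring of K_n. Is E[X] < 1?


E[X] = C(8, 4) · 2^{1 − 6} = 70 · 2^{−5} = 70/32.
As a reduced fraction: E[X] = 35/16 ≈ 2.1875.
Is E[X] < 1? NO.
Since E[X] ≥ 1, the first-moment bound is inconclusive at n = 8; it does NOT by itself certify R(4, 4) > 8.

E[X] = 35/16 ≈ 2.1875; E[X] ≥ 1; first-moment method inconclusive here.


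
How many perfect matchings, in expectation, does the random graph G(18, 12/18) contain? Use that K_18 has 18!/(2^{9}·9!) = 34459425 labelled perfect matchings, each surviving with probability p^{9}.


K_18 has 18!/(2^{9}·9!) = 34459425 labelled perfect matchings.
For each such perfect matching H, let X_H = 1 if all 9 edges of H are present in G. Then P[X_H = 1] = p^{9} = (2/3)^{9} = 512/19683.
Summing the indicators: E[X] = Σ_H E[X_H] = 34459425 · p^{9} = 34459425 · 512/19683 = 217817600/243.
Numerically: E[X] ≈ 8.964e+05.

E[X] = 34459425 · (2/3)^{9} = 217817600/243 ≈ 8.964e+05.


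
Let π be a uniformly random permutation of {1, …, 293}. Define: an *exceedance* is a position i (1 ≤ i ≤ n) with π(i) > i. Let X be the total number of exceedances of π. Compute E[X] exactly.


Write X = Σ_{i=1}^{293} X_i, where X_i = 1_{π(i) > i}.
For each fixed i, π(i) is uniform over {1, …, 293} (marginal of a uniform permutation), so P[π(i) > i] = (n − i)/n. Summing: Σ_{i=1}^{293} (n − i)/n = (0 + 1 + … + 292)/293 = 293(293 − 1)/(2·293) = (293 − 1)/2.
Hence E[X] = Σ_{i=1}^{293} (293 − i)/293 = 146 ≈ 146.0000.

E[X] = 146 = 146.0000.


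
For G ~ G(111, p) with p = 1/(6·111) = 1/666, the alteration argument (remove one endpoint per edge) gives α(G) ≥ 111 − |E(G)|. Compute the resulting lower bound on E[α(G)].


E[|E(G)|] = C(111, 2)·p = 6105 · (1/666) = 55/6.
E[α(G)] ≥ n − E[|E(G)|] = 111 − 55/6 = 611/6.
Numerically: ≈ 101.833333.
(This is only a lower bound; the true E[α(G)] may be larger.)

E[α(G)] ≥ 611/6 ≈ 101.833333.


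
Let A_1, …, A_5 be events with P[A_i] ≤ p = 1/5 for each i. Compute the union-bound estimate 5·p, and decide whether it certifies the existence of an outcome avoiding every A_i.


Union bound: P[∪_{i=1}^{5} A_i] ≤ Σ_i P[A_i] ≤ 5·p = 5·(1/5) = 1.
Numerically: 1 ≈ 1.000.
Is 1 < 1? NO.
Since the bound 1 is ≥ 1, the union bound is uninformative here; it does NOT by itself certify existence.

5·p = 1 ≈ 1.000; existence NOT certified by the union bound.


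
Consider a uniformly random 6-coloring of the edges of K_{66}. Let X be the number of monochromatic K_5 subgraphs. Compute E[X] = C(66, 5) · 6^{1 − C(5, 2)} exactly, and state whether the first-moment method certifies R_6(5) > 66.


E[X] = C(66, 5) · 6^{1 − 10} = 8936928 · 6^{−9} = 8936928/10077696.
As a reduced fraction: E[X] = 31031/34992 ≈ 0.88680.
Is E[X] < 1? YES.
Since E[X] < 1, there exists a 6-coloring of K_{66} with no monochromatic K_5; hence R_6(5) > 66.

E[X] = 31031/34992 ≈ 0.88680; E[X] < 1, so R_6(5) > 66.


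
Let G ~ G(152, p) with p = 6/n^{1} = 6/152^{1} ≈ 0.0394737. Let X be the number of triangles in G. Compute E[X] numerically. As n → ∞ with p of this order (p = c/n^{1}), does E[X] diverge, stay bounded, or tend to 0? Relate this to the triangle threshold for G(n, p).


Number of potential triangles: C(152, 3) = 573800.
Each occurs with probability p³ ≈ (0.0394737)³ ≈ 6.15067794e-05.
By linearity: E[X] = C(152, 3)·p³ ≈ 573800 · 6.15067794e-05 ≈ 35.292590.
Here α = 1, so p = 6/n is exactly at the triangle threshold p ~ 1/n. Asymptotically E[X] → c³/6 = 6³/6 = 36 ≈ 36.000000, a bounded constant. In this regime the triangle count is asymptotically Poisson(c³/6).

E[X] ≈ 35.292590; in regime p = Θ(1/n^{1}) E[X] stays bounded (at the triangle threshold p ~ 1/n).


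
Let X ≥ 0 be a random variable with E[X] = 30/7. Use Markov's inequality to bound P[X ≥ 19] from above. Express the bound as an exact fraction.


μ = E[X] = 30/7, a = 19.
Markov: P[X ≥ 19] ≤ μ/a = (30/7)/19 = 30/133.
Numerically: ≈ 0.2256.
(Since a = 19 > μ = 4.2857, the bound 30/133 is < 1 and informative.)

P[X ≥ 19] ≤ 30/133 ≈ 0.2256.


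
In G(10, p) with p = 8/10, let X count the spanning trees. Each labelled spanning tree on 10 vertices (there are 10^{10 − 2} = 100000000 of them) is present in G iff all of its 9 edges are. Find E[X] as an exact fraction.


K_10 has 10^{10 − 2} = 100000000 labelled spanning trees.
For each such spanning tree H, let X_H = 1 if all 9 edges of H are present in G. Then P[X_H = 1] = p^{9} = (4/5)^{9} = 262144/1953125.
By linearity of expectation: E[X] = Σ_H E[X_H] = 100000000 · p^{9} = 100000000 · 262144/1953125 = 67108864/5.
Numerically: E[X] ≈ 1.3422e+07.

E[X] = 100000000 · (4/5)^{9} = 67108864/5 ≈ 1.3422e+07.


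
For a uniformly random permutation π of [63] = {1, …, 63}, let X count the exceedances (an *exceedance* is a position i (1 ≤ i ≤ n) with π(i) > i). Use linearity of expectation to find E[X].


Write X = Σ_{i=1}^{63} X_i, where X_i = 1_{π(i) > i}.
For each fixed i, π(i) is uniform over {1, …, 63} (marginal of a uniform permutation), so P[π(i) > i] = (n − i)/n. Summing: Σ_{i=1}^{63} (n − i)/n = (0 + 1 + … + 62)/63 = 63(63 − 1)/(2·63) = (63 − 1)/2.
Hence E[X] = Σ_{i=1}^{63} (63 − i)/63 = 31 ≈ 31.00000.

E[X] = 31 = 31.00000.


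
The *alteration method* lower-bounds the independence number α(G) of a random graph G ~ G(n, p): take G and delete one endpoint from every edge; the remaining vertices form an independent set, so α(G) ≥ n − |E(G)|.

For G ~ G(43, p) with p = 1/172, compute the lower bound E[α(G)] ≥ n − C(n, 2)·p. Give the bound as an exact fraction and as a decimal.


E[|E(G)|] = C(43, 2)·p = 903 · (1/172) = 21/4.
E[α(G)] ≥ n − E[|E(G)|] = 43 − 21/4 = 151/4.
Numerically: ≈ 37.75000.
(This is only a lower bound; the true E[α(G)] may be larger.)

E[α(G)] ≥ 151/4 ≈ 37.75000.


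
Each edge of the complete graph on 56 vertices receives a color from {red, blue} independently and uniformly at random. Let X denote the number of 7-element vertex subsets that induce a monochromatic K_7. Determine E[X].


Let X = Σ_S X_S over the C(56, 7) = 231917400 subsets S of size 7, where X_S = 1 if the K_7 on S is monochromatic.
For a fixed S, the K_7 on S has C(7, 2) = 21 edges. P[all 21 edges red] = (1/2)^21, and likewise for blue, so P[monochromatic] = 2·(1/2)^21 = 2^{1 − 21} = 1/1048576.
By linearity: E[X] = C(56, 7) · 2^{1 − 21} = 231917400 · 1/1048576 = 28989675/131072.
Numerically: E[X] ≈ 221.173668.

E[X] = C(56,7)·2^(1−C(7,2)) = 28989675/131072 ≈ 221.173668.


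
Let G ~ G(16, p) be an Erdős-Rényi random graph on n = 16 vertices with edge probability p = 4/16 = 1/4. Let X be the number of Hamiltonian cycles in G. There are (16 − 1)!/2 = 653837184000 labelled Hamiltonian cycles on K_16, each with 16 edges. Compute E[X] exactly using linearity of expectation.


K_16 has (16 − 1)!/2 = 653837184000 labelled Hamiltonian cycles.
For each such Hamiltonian cycle H, let X_H = 1 if all 16 edges of H are present in G. Then P[X_H = 1] = p^{16} = (1/4)^{16} = 1/4294967296.
By linearity of expectation: E[X] = Σ_H E[X_H] = 653837184000 · p^{16} = 653837184000 · 1/4294967296 = 638512875/4194304.
Numerically: E[X] ≈ 152.233.

E[X] = 653837184000 · (1/4)^{16} = 638512875/4194304 ≈ 152.233.


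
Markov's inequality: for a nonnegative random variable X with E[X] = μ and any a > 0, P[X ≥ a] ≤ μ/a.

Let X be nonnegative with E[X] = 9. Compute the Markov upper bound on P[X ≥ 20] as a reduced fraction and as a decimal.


μ = E[X] = 9, a = 20.
Markov: P[X ≥ 20] ≤ μ/a = (9)/20 = 9/20.
Numerically: ≈ 0.450.
(Since a = 20 > μ = 9.000, the bound 9/20 is < 1 and informative.)

P[X ≥ 20] ≤ 9/20 ≈ 0.450.


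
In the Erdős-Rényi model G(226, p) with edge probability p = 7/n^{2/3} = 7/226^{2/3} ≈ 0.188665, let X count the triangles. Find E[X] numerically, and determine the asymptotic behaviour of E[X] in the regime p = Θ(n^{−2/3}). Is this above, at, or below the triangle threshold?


Number of potential triangles: C(226, 3) = 1898400.
Each occurs with probability p³ ≈ (0.188665)³ ≈ 6.71548281e-03.
By linearity: E[X] = C(226, 3)·p³ ≈ 1898400 · 6.71548281e-03 ≈ 12748.672566.
Since α = 2/3 < 1, p = c/n^{2/3} ≫ 1/n is above the triangle threshold p ~ 1/n. Asymptotically E[X] ~ (c³/6)·n^{3(1−α)} = (7³/6)·n^{1} → ∞; triangles are abundant w.h.p.

E[X] ≈ 12748.672566; in regime p = Θ(1/n^{2/3}) E[X] diverges (above the triangle threshold p ~ 1/n).


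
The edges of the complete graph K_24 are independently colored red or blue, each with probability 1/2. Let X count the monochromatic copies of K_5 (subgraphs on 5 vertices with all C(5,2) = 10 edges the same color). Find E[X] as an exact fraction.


Let X = Σ_S X_S over the C(24, 5) = 42504 subsets S of size 5, where X_S = 1 if the K_5 on S is monochromatic.
For a fixed S, the K_5 on S has C(5, 2) = 10 edges. P[all 10 edges red] = (1/2)^10, and likewise for blue, so P[monochromatic] = 2·(1/2)^10 = 2^{1 − 10} = 1/512.
Summing: E[X] = C(24, 5) · 2^{1 − 10} = 42504 · 1/512 = 5313/64.
Numerically: E[X] ≈ 83.016.

E[X] = C(24,5)·2^(1−C(5,2)) = 5313/64 ≈ 83.016.


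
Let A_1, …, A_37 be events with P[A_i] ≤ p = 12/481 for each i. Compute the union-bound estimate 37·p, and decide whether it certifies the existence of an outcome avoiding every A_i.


Union bound: P[∪_{i=1}^{37} A_i] ≤ Σ_i P[A_i] ≤ 37·p = 37·(12/481) = 12/13.
Numerically: 12/13 ≈ 0.923.
Is 12/13 < 1? YES.
Since P[∪ A_i] ≤ 12/13 < 1, the complement has P[∩ A_i^c] ≥ 1 − 12/13 = 1/13 > 0, so some outcome avoids every A_i.

37·p = 12/13 ≈ 0.923; existence CERTIFIED by the union bound.


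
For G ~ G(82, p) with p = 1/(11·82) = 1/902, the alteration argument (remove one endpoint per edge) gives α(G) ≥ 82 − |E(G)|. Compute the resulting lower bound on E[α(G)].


E[|E(G)|] = C(82, 2)·p = 3321 · (1/902) = 81/22.
E[α(G)] ≥ n − E[|E(G)|] = 82 − 81/22 = 1723/22.
Numerically: ≈ 78.318182.
(This is only a lower bound; the true E[α(G)] may be larger.)

E[α(G)] ≥ 1723/22 ≈ 78.318182.


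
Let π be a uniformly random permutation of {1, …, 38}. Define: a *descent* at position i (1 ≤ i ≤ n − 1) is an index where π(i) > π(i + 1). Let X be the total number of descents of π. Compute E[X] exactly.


Write X = Σ X_I over i = 1, …, 37, with X_I the indicator of one descent.
There are 37 indicators.
For each fixed i, the pair (π(i), π(i+1)) is a uniformly random ordered pair of distinct values from {1, …, 38}; by symmetry P[π(i) > π(i+1)] = 1/2.
By linearity: E[X] = 37 · (1/2) = (38 − 1) · (1/2) = 37/2 ≈ 18.500000.

E[X] = 37/2 = 18.500000.


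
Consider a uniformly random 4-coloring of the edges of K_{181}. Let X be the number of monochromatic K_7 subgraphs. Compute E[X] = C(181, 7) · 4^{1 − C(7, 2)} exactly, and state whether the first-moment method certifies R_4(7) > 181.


E[X] = C(181, 7) · 4^{1 − 21} = 1122839183400 · 4^{−20} = 1122839183400/1099511627776.
As a reduced fraction: E[X] = 140354897925/137438953472 ≈ 1.021216.
Is E[X] < 1? NO.
Since E[X] ≥ 1, the first-moment bound is inconclusive at n = 181; it does NOT by itself certify R_4(7) > 181.

E[X] = 140354897925/137438953472 ≈ 1.021216; E[X] ≥ 1; first-moment method inconclusive here.


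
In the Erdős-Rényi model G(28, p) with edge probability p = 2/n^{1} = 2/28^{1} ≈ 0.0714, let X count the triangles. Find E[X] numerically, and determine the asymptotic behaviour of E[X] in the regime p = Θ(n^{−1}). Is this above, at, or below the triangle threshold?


Number of potential triangles: C(28, 3) = 3276.
Each occurs with probability p³ ≈ (0.0714)³ ≈ 3.64431e-04.
By linearity: E[X] = C(28, 3)·p³ ≈ 3276 · 3.64431e-04 ≈ 1.194.
Here α = 1, so p = 2/n is exactly at the triangle threshold p ~ 1/n. Asymptotically E[X] → c³/6 = 2³/6 = 4/3 ≈ 1.333, a bounded constant. In this regime the triangle count is asymptotically Poisson(c³/6).

E[X] ≈ 1.194; in regime p = Θ(1/n^{1}) E[X] stays bounded (at the triangle threshold p ~ 1/n).


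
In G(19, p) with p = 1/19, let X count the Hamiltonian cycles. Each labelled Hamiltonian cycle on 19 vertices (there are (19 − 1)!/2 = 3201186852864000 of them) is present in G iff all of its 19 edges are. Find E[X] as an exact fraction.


K_19 has (19 − 1)!/2 = 3201186852864000 labelled Hamiltonian cycles.
For each such Hamiltonian cycle H, let X_H = 1 if all 19 edges of H are present in G. Then P[X_H = 1] = p^{19} = (1/19)^{19} = 1/1978419655660313589123979.
By linearity of expectation: E[X] = Σ_H E[X_H] = 3201186852864000 · p^{19} = 3201186852864000 · 1/1978419655660313589123979 = 3201186852864000/1978419655660313589123979.
Numerically: E[X] ≈ 1.6181e-09.

E[X] = 3201186852864000 · (1/19)^{19} = 3201186852864000/1978419655660313589123979 ≈ 1.6181e-09.


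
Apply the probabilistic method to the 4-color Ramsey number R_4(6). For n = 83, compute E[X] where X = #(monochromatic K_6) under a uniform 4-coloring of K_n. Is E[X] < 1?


E[X] = C(83, 6) · 4^{1 − 15} = 377447148 · 4^{−14} = 377447148/268435456.
As a reduced fraction: E[X] = 94361787/67108864 ≈ 1.40610.
Is E[X] < 1? NO.
Since E[X] ≥ 1, the first-moment bound is inconclusive at n = 83; it does NOT by itself certify R_4(6) > 83.

E[X] = 94361787/67108864 ≈ 1.40610; E[X] ≥ 1; first-moment method inconclusive here.


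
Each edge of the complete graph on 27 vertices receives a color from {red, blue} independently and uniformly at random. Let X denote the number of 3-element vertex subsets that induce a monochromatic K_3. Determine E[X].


Let X = Σ_S X_S over the C(27, 3) = 2925 subsets S of size 3, where X_S = 1 if the K_3 on S is monochromatic.
For a fixed S, the K_3 on S has C(3, 2) = 3 edges. P[all 3 edges red] = (1/2)^3, and likewise for blue, so P[monochromatic] = 2·(1/2)^3 = 2^{1 − 3} = 1/4.
By linearity of expectation: E[X] = C(27, 3) · 2^{1 − 3} = 2925 · 1/4 = 2925/4.
Numerically: E[X] ≈ 731.25000.

E[X] = C(27,3)·2^(1−C(3,2)) = 2925/4 ≈ 731.25000.


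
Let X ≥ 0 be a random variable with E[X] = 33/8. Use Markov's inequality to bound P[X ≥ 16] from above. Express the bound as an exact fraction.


μ = E[X] = 33/8, a = 16.
Markov: P[X ≥ 16] ≤ μ/a = (33/8)/16 = 33/128.
Numerically: ≈ 0.258.
(Since a = 16 > μ = 4.125, the bound 33/128 is < 1 and informative.)

P[X ≥ 16] ≤ 33/128 ≈ 0.258.


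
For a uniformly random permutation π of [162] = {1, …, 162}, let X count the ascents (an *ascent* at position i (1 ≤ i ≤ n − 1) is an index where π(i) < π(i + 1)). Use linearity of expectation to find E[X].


Write X = Σ X_I over i = 1, …, 161, with X_I the indicator of one ascent.
There are 161 indicators.
For each fixed i, the pair (π(i), π(i+1)) is a uniformly random ordered pair of distinct values from {1, …, 162}; by symmetry P[π(i) < π(i+1)] = 1/2.
By linearity: E[X] = 161 · (1/2) = (162 − 1) · (1/2) = 161/2 ≈ 80.500000.

E[X] = 161/2 = 80.500000.


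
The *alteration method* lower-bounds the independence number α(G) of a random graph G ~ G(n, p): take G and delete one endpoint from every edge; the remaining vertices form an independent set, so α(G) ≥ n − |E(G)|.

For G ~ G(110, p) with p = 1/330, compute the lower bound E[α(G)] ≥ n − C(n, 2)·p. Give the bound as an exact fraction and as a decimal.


E[|E(G)|] = C(110, 2)·p = 5995 · (1/330) = 109/6.
E[α(G)] ≥ n − E[|E(G)|] = 110 − 109/6 = 551/6.
Numerically: ≈ 91.833333.
(This is only a lower bound; the true E[α(G)] may be larger.)

E[α(G)] ≥ 551/6 ≈ 91.833333.


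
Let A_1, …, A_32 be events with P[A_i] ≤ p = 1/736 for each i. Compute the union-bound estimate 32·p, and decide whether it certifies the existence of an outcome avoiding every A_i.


Union bound: P[∪_{i=1}^{32} A_i] ≤ Σ_i P[A_i] ≤ 32·p = 32·(1/736) = 1/23.
Numerically: 1/23 ≈ 0.0435.
Is 1/23 < 1? YES.
Since P[∪ A_i] ≤ 1/23 < 1, the complement has P[∩ A_i^c] ≥ 1 − 1/23 = 22/23 > 0, so some outcome avoids every A_i.

32·p = 1/23 ≈ 0.0435; existence CERTIFIED by the union bound.


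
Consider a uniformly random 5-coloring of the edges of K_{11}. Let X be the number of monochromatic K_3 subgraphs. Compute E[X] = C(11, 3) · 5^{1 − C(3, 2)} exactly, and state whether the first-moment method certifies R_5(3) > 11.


E[X] = C(11, 3) · 5^{1 − 3} = 165 · 5^{−2} = 165/25.
As a reduced fraction: E[X] = 33/5 ≈ 6.600000.
Is E[X] < 1? NO.
Since E[X] ≥ 1, the first-moment bound is inconclusive at n = 11; it does NOT by itself certify R_5(3) > 11.

E[X] = 33/5 ≈ 6.600000; E[X] ≥ 1; first-moment method inconclusive here.


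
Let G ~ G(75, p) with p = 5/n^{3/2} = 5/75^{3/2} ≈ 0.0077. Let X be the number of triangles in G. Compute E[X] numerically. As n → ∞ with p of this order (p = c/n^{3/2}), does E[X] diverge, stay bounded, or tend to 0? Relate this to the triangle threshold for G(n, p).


Number of potential triangles: C(75, 3) = 67525.
Each occurs with probability p³ ≈ (0.0077)³ ≈ 4.56178e-07.
By linearity: E[X] = C(75, 3)·p³ ≈ 67525 · 4.56178e-07 ≈ 0.031.
Since α = 3/2 > 1, p = c/n^{3/2} = o(1/n) is below the triangle threshold p ~ 1/n. Asymptotically E[X] ~ (c³/6)·n^{3(1−α)} = (5³/6)·n^{-1.5} → 0, so by Markov's inequality G has no triangles w.h.p.

E[X] ≈ 0.031; in regime p = Θ(1/n^{3/2}) E[X] tends to 0 (below the triangle threshold p ~ 1/n).


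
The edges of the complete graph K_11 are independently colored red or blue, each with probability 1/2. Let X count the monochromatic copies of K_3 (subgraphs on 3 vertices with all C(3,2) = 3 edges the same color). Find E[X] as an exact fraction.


Let X = Σ_S X_S over the C(11, 3) = 165 subsets S of size 3, where X_S = 1 if the K_3 on S is monochromatic.
For a fixed S, the K_3 on S has C(3, 2) = 3 edges. P[all 3 edges red] = (1/2)^3, and likewise for blue, so P[monochromatic] = 2·(1/2)^3 = 2^{1 − 3} = 1/4.
By linearity of expectation: E[X] = C(11, 3) · 2^{1 − 3} = 165 · 1/4 = 165/4.
Numerically: E[X] ≈ 41.250.

E[X] = C(11,3)·2^(1−C(3,2)) = 165/4 ≈ 41.250.


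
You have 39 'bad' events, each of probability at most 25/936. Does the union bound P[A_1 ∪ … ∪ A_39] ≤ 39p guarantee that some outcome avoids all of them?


Union bound: P[∪_{i=1}^{39} A_i] ≤ Σ_i P[A_i] ≤ 39·p = 39·(25/936) = 25/24.
Numerically: 25/24 ≈ 1.0416667.
Is 25/24 < 1? NO.
Since the bound 25/24 is ≥ 1, the union bound is uninformative here; it does NOT by itself certify existence.

39·p = 25/24 ≈ 1.0416667; existence NOT certified by the union bound.


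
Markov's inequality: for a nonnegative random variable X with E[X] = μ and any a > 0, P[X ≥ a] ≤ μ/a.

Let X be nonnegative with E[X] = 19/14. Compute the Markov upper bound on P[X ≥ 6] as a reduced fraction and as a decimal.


μ = E[X] = 19/14, a = 6.
Markov: P[X ≥ 6] ≤ μ/a = (19/14)/6 = 19/84.
Numerically: ≈ 0.226.
(Since a = 6 > μ = 1.357, the bound 19/84 is < 1 and informative.)

P[X ≥ 6] ≤ 19/84 ≈ 0.226.


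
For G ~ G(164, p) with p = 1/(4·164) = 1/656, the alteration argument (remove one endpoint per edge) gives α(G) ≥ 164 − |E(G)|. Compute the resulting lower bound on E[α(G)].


E[|E(G)|] = C(164, 2)·p = 13366 · (1/656) = 163/8.
E[α(G)] ≥ n − E[|E(G)|] = 164 − 163/8 = 1149/8.
Numerically: ≈ 143.625.
(This is only a lower bound; the true E[α(G)] may be larger.)

E[α(G)] ≥ 1149/8 ≈ 143.625.


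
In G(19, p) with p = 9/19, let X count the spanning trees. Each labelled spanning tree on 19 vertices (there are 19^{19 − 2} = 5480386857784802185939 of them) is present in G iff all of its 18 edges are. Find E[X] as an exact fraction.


K_19 has 19^{19 − 2} = 5480386857784802185939 labelled spanning trees.
For each such spanning tree H, let X_H = 1 if all 18 edges of H are present in G. Then P[X_H = 1] = p^{18} = (9/19)^{18} = 150094635296999121/104127350297911241532841.
By linearity: E[X] = Σ_H E[X_H] = 5480386857784802185939 · p^{18} = 5480386857784802185939 · 150094635296999121/104127350297911241532841 = 150094635296999121/19.
Numerically: E[X] ≈ 7.89972e+15.

E[X] = 5480386857784802185939 · (9/19)^{18} = 150094635296999121/19 ≈ 7.89972e+15.


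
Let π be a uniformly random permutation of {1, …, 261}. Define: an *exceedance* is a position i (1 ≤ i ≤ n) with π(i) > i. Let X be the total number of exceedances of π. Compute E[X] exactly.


Write X = Σ_{i=1}^{261} X_i, where X_i = 1_{π(i) > i}.
For each fixed i, π(i) is uniform over {1, …, 261} (marginal of a uniform permutation), so P[π(i) > i] = (n − i)/n. Summing: Σ_{i=1}^{261} (n − i)/n = (0 + 1 + … + 260)/261 = 261(261 − 1)/(2·261) = (261 − 1)/2.
Hence E[X] = Σ_{i=1}^{261} (261 − i)/261 = 130 ≈ 130.000.

E[X] = 130 = 130.000.


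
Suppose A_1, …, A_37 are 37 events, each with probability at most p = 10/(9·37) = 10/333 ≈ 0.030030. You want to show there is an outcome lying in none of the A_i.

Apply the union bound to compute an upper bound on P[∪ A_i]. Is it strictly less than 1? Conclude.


Union bound: P[∪_{i=1}^{37} A_i] ≤ Σ_i P[A_i] ≤ 37·p = 37·(10/333) = 10/9.
Numerically: 10/9 ≈ 1.111111.
Is 10/9 < 1? NO.
Since the bound 10/9 is ≥ 1, the union bound is uninformative here; it does NOT by itself certify existence.

37·p = 10/9 ≈ 1.111111; existence NOT certified by the union bound.


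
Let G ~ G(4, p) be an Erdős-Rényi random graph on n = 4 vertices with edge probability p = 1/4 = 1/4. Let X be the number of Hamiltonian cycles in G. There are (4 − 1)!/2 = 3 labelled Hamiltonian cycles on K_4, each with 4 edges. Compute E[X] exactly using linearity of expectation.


K_4 has (4 − 1)!/2 = 3 labelled Hamiltonian cycles.
For each such Hamiltonian cycle H, let X_H = 1 if all 4 edges of H are present in G. Then P[X_H = 1] = p^{4} = (1/4)^{4} = 1/256.
Summing the indicators: E[X] = Σ_H E[X_H] = 3 · p^{4} = 3 · 1/256 = 3/256.
Numerically: E[X] ≈ 0.0117188.

E[X] = 3 · (1/4)^{4} = 3/256 ≈ 0.0117188.


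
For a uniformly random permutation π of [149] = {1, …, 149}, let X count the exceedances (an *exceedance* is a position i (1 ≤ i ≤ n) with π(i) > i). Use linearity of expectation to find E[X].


Write X = Σ_{i=1}^{149} X_i, where X_i = 1_{π(i) > i}.
For each fixed i, π(i) is uniform over {1, …, 149} (marginal of a uniform permutation), so P[π(i) > i] = (n − i)/n. Summing: Σ_{i=1}^{149} (n − i)/n = (0 + 1 + … + 148)/149 = 149(149 − 1)/(2·149) = (149 − 1)/2.
Hence E[X] = Σ_{i=1}^{149} (149 − i)/149 = 74 ≈ 74.00000.

E[X] = 74 = 74.00000.


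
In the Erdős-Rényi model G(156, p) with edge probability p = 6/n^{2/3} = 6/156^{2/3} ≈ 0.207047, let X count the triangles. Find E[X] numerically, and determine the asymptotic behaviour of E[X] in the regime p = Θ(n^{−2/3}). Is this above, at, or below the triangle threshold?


Number of potential triangles: C(156, 3) = 620620.
Each occurs with probability p³ ≈ (0.207047)³ ≈ 8.87573964e-03.
By linearity: E[X] = C(156, 3)·p³ ≈ 620620 · 8.87573964e-03 ≈ 5508.461538.
Since α = 2/3 < 1, p = c/n^{2/3} ≫ 1/n is above the triangle threshold p ~ 1/n. Asymptotically E[X] ~ (c³/6)·n^{3(1−α)} = (6³/6)·n^{1} → ∞; triangles are abundant w.h.p.

E[X] ≈ 5508.461538; in regime p = Θ(1/n^{2/3}) E[X] diverges (above the triangle threshold p ~ 1/n).


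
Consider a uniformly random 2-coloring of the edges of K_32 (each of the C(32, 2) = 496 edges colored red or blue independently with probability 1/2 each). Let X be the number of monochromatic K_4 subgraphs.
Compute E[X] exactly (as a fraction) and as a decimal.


Let X = Σ_S X_S over the C(32, 4) = 35960 subsets S of size 4, where X_S = 1 if the K_4 on S is monochromatic.
For a fixed S, the K_4 on S has C(4, 2) = 6 edges. P[all 6 edges red] = (1/2)^6, and likewise for blue, so P[monochromatic] = 2·(1/2)^6 = 2^{1 − 6} = 1/32.
By linearity of expectation: E[X] = C(32, 4) · 2^{1 − 6} = 35960 · 1/32 = 4495/4.
Numerically: E[X] ≈ 1123.75000.

E[X] = C(32,4)·2^(1−C(4,2)) = 4495/4 ≈ 1123.75000.


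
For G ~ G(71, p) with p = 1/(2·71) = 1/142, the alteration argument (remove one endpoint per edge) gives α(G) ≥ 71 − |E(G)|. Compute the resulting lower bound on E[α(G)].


E[|E(G)|] = C(71, 2)·p = 2485 · (1/142) = 35/2.
E[α(G)] ≥ n − E[|E(G)|] = 71 − 35/2 = 107/2.
Numerically: ≈ 53.50000.
(This is only a lower bound; the true E[α(G)] may be larger.)

E[α(G)] ≥ 107/2 ≈ 53.50000.


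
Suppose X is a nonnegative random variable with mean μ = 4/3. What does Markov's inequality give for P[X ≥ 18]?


μ = E[X] = 4/3, a = 18.
Markov: P[X ≥ 18] ≤ μ/a = (4/3)/18 = 2/27.
Numerically: ≈ 0.0741.
(Since a = 18 > μ = 1.3333, the bound 2/27 is < 1 and informative.)

P[X ≥ 18] ≤ 2/27 ≈ 0.0741.


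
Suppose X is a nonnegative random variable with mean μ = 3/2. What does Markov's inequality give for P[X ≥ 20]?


μ = E[X] = 3/2, a = 20.
Markov: P[X ≥ 20] ≤ μ/a = (3/2)/20 = 3/40.
Numerically: ≈ 0.075000.
(Since a = 20 > μ = 1.500000, the bound 3/40 is < 1 and informative.)

P[X ≥ 20] ≤ 3/40 ≈ 0.075000.


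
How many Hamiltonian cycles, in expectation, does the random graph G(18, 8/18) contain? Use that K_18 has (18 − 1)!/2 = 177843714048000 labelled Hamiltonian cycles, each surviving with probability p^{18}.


K_18 has (18 − 1)!/2 = 177843714048000 labelled Hamiltonian cycles.
For each such Hamiltonian cycle H, let X_H = 1 if all 18 edges of H are present in G. Then P[X_H = 1] = p^{18} = (4/9)^{18} = 68719476736/150094635296999121.
By linearity: E[X] = Σ_H E[X_H] = 177843714048000 · p^{18} = 177843714048000 · 68719476736/150094635296999121 = 16764508875398316032000/205891132094649.
Numerically: E[X] ≈ 8.14241e+07.

E[X] = 177843714048000 · (4/9)^{18} = 16764508875398316032000/205891132094649 ≈ 8.14241e+07.


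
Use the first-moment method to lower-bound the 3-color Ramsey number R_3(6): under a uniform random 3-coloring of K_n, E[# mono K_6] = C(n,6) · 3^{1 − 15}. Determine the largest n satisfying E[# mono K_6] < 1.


We need C(n, 6) · 3^{1 − 15} < 1, i.e. C(n, 6) < 3^{15 − 1} = 4782969.
Check values of n near the boundary:
  n = 35: C(35, 6) = 1623160; 1623160 < 4782969? YES
  n = 36: C(36, 6) = 1947792; 1947792 < 4782969? YES
  n = 37: C(37, 6) = 2324784; 2324784 < 4782969? YES
  n = 38: C(38, 6) = 2760681; 2760681 < 4782969? YES
  n = 39: C(39, 6) = 3262623; 3262623 < 4782969? YES
  n = 40: C(40, 6) = 3838380; 3838380 < 4782969? YES
  n = 41: C(41, 6) = 4496388; 4496388 < 4782969? YES
  n = 42: C(42, 6) = 5245786; 5245786 < 4782969? NO
The largest n with C(n, 6) < 4782969 is n = 41 (where E[X] = 1498796/1594323 ≈ 0.940). Hence R_3(6) > 41, i.e. R_3(6) ≥ 42.

Largest n = 41; hence R_3(6) > 41.


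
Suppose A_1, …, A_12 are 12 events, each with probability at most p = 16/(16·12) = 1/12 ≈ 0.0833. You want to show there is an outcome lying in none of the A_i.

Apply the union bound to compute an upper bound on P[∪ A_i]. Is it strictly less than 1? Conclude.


Union bound: P[∪_{i=1}^{12} A_i] ≤ Σ_i P[A_i] ≤ 12·p = 12·(1/12) = 1.
Numerically: 1 ≈ 1.0000.
Is 1 < 1? NO.
Since the bound 1 is ≥ 1, the union bound is uninformative here; it does NOT by itself certify existence.

12·p = 1 ≈ 1.0000; existence NOT certified by the union bound.


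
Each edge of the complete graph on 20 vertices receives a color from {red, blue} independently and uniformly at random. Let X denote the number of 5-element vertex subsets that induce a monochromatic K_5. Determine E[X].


Let X = Σ_S X_S over the C(20, 5) = 15504 subsets S of size 5, where X_S = 1 if the K_5 on S is monochromatic.
For a fixed S, the K_5 on S has C(5, 2) = 10 edges. P[all 10 edges red] = (1/2)^10, and likewise for blue, so P[monochromatic] = 2·(1/2)^10 = 2^{1 − 10} = 1/512.
Summing: E[X] = C(20, 5) · 2^{1 − 10} = 15504 · 1/512 = 969/32.
Numerically: E[X] ≈ 30.2812.

E[X] = C(20,5)·2^(1−C(5,2)) = 969/32 ≈ 30.2812.


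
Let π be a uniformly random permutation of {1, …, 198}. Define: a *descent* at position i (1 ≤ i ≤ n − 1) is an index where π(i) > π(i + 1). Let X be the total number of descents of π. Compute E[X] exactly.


Write X = Σ X_I over i = 1, …, 197, with X_I the indicator of one descent.
There are 197 indicators.
For each fixed i, the pair (π(i), π(i+1)) is a uniformly random ordered pair of distinct values from {1, …, 198}; by symmetry P[π(i) > π(i+1)] = 1/2.
By linearity: E[X] = 197 · (1/2) = (198 − 1) · (1/2) = 197/2 ≈ 98.500.

E[X] = 197/2 = 98.500.


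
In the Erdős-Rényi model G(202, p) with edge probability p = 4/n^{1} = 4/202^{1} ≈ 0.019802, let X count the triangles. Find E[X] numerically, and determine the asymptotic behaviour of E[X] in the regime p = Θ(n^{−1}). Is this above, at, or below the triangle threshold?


Number of potential triangles: C(202, 3) = 1353400.
Each occurs with probability p³ ≈ (0.019802)³ ≈ 7.7647212e-06.
By linearity: E[X] = C(202, 3)·p³ ≈ 1353400 · 7.7647212e-06 ≈ 10.50877.
Here α = 1, so p = 4/n is exactly at the triangle threshold p ~ 1/n. Asymptotically E[X] → c³/6 = 4³/6 = 32/3 ≈ 10.66667, a bounded constant. In this regime the triangle count is asymptotically Poisson(c³/6).

E[X] ≈ 10.50877; in regime p = Θ(1/n^{1}) E[X] stays bounded (at the triangle threshold p ~ 1/n).


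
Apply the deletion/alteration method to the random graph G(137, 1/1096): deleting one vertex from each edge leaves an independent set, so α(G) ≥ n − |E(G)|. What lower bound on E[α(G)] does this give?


E[|E(G)|] = C(137, 2)·p = 9316 · (1/1096) = 17/2.
E[α(G)] ≥ n − E[|E(G)|] = 137 − 17/2 = 257/2.
Numerically: ≈ 128.500.
(This is only a lower bound; the true E[α(G)] may be larger.)

E[α(G)] ≥ 257/2 ≈ 128.500.


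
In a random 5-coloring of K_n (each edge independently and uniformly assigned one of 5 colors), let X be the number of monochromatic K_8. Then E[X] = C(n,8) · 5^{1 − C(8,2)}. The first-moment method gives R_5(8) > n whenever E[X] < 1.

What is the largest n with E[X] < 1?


We need C(n, 8) · 5^{1 − 28} < 1, i.e. C(n, 8) < 5^{28 − 1} = 7450580596923828125.
Check values of n near the boundary:
  n = 857: C(857, 8) = 6983854138365964575; 6983854138365964575 < 7450580596923828125? YES
  n = 858: C(858, 8) = 7049584530256467771; 7049584530256467771 < 7450580596923828125? YES
  n = 859: C(859, 8) = 7115855595170747139; 7115855595170747139 < 7450580596923828125? YES
  n = 860: C(860, 8) = 7182671140665308145; 7182671140665308145 < 7450580596923828125? YES
  n = 861: C(861, 8) = 7250034996615275865; 7250034996615275865 < 7450580596923828125? YES
  n = 862: C(862, 8) = 7317951015318931845; 7317951015318931845 < 7450580596923828125? YES
  n = 863: C(863, 8) = 7386423071602617757; 7386423071602617757 < 7450580596923828125? YES
  n = 864: C(864, 8) = 7455455062926006708; 7455455062926006708 < 7450580596923828125? NO
  n = 865: C(865, 8) = 7525050909487743060; 7525050909487743060 < 7450580596923828125? NO
  n = 866: C(866, 8) = 7595214554331451620; 7595214554331451620 < 7450580596923828125? NO
The largest n with C(n, 8) < 7450580596923828125 is n = 863 (where E[X] = 7386423071602617757/7450580596923828125 ≈ 0.9913889). Hence R_5(8) > 863, i.e. R_5(8) ≥ 864.

Largest n = 863; hence R_5(8) > 863.


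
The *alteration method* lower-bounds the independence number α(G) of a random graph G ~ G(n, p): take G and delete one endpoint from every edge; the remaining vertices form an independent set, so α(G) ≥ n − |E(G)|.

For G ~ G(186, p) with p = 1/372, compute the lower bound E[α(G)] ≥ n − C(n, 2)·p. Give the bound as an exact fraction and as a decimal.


E[|E(G)|] = C(186, 2)·p = 17205 · (1/372) = 185/4.
E[α(G)] ≥ n − E[|E(G)|] = 186 − 185/4 = 559/4.
Numerically: ≈ 139.750.
(This is only a lower bound; the true E[α(G)] may be larger.)

E[α(G)] ≥ 559/4 ≈ 139.750.


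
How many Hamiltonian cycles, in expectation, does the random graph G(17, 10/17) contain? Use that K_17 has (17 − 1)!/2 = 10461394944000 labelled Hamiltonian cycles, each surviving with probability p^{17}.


K_17 has (17 − 1)!/2 = 10461394944000 labelled Hamiltonian cycles.
For each such Hamiltonian cycle H, let X_H = 1 if all 17 edges of H are present in G. Then P[X_H = 1] = p^{17} = (10/17)^{17} = 100000000000000000/827240261886336764177.
By linearity: E[X] = Σ_H E[X_H] = 10461394944000 · p^{17} = 10461394944000 · 100000000000000000/827240261886336764177 = 1046139494400000000000000000000/827240261886336764177.
Numerically: E[X] ≈ 1.2646e+09.

E[X] = 10461394944000 · (10/17)^{17} = 1046139494400000000000000000000/827240261886336764177 ≈ 1.2646e+09.


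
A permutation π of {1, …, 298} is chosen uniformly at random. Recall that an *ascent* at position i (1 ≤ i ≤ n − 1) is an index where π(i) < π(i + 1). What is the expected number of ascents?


Write X = Σ X_I over i = 1, …, 297, with X_I the indicator of one ascent.
There are 297 indicators.
For each fixed i, the pair (π(i), π(i+1)) is a uniformly random ordered pair of distinct values from {1, …, 298}; by symmetry P[π(i) < π(i+1)] = 1/2.
By linearity: E[X] = 297 · (1/2) = (298 − 1) · (1/2) = 297/2 ≈ 148.5000.

E[X] = 297/2 = 148.5000.


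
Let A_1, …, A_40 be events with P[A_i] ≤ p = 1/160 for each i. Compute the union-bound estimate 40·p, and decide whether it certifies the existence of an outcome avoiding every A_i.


Union bound: P[∪_{i=1}^{40} A_i] ≤ Σ_i P[A_i] ≤ 40·p = 40·(1/160) = 1/4.
Numerically: 1/4 ≈ 0.25000.
Is 1/4 < 1? YES.
Since P[∪ A_i] ≤ 1/4 < 1, the complement has P[∩ A_i^c] ≥ 1 − 1/4 = 3/4 > 0, so some outcome avoids every A_i.

40·p = 1/4 ≈ 0.25000; existence CERTIFIED by the union bound.


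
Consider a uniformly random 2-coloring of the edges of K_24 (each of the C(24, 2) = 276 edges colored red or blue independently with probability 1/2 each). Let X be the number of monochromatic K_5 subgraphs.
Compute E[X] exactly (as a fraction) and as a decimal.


Let X = Σ_S X_S over the C(24, 5) = 42504 subsets S of size 5, where X_S = 1 if the K_5 on S is monochromatic.
For a fixed S, the K_5 on S has C(5, 2) = 10 edges. P[all 10 edges red] = (1/2)^10, and likewise for blue, so P[monochromatic] = 2·(1/2)^10 = 2^{1 − 10} = 1/512.
By linearity of expectation: E[X] = C(24, 5) · 2^{1 − 10} = 42504 · 1/512 = 5313/64.
Numerically: E[X] ≈ 83.0156.

E[X] = C(24,5)·2^(1−C(5,2)) = 5313/64 ≈ 83.0156.


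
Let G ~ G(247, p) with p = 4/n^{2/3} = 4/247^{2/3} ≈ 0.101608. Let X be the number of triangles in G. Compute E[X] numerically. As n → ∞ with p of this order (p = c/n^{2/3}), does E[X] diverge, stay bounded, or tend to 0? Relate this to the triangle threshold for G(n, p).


Number of potential triangles: C(247, 3) = 2481115.
Each occurs with probability p³ ≈ (0.101608)³ ≈ 1.04902555e-03.
By linearity: E[X] = C(247, 3)·p³ ≈ 2481115 · 1.04902555e-03 ≈ 2602.753036.
Since α = 2/3 < 1, p = c/n^{2/3} ≫ 1/n is above the triangle threshold p ~ 1/n. Asymptotically E[X] ~ (c³/6)·n^{3(1−α)} = (4³/6)·n^{1} → ∞; triangles are abundant w.h.p.

E[X] ≈ 2602.753036; in regime p = Θ(1/n^{2/3}) E[X] diverges (above the triangle threshold p ~ 1/n).


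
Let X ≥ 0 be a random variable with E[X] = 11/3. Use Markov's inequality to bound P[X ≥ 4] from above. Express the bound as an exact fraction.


μ = E[X] = 11/3, a = 4.
Markov: P[X ≥ 4] ≤ μ/a = (11/3)/4 = 11/12.
Numerically: ≈ 0.916667.
(Since a = 4 > μ = 3.666667, the bound 11/12 is < 1 and informative.)

P[X ≥ 4] ≤ 11/12 ≈ 0.916667.


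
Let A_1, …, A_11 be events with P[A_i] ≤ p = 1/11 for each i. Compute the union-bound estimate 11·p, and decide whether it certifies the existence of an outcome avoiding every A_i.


Union bound: P[∪_{i=1}^{11} A_i] ≤ Σ_i P[A_i] ≤ 11·p = 11·(1/11) = 1.
Numerically: 1 ≈ 1.00000.
Is 1 < 1? NO.
Since the bound 1 is ≥ 1, the union bound is uninformative here; it does NOT by itself certify existence.

11·p = 1 ≈ 1.00000; existence NOT certified by the union bound.


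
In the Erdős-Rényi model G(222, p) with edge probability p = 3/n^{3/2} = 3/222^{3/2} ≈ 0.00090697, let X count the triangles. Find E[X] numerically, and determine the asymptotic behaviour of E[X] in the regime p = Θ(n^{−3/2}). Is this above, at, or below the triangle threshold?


Number of potential triangles: C(222, 3) = 1798940.
Each occurs with probability p³ ≈ (0.00090697)³ ≈ 7.4606279e-10.
By linearity: E[X] = C(222, 3)·p³ ≈ 1798940 · 7.4606279e-10 ≈ 0.00134.
Since α = 3/2 > 1, p = c/n^{3/2} = o(1/n) is below the triangle threshold p ~ 1/n. Asymptotically E[X] ~ (c³/6)·n^{3(1−α)} = (3³/6)·n^{-1.5} → 0, so by Markov's inequality G has no triangles w.h.p.

E[X] ≈ 0.00134; in regime p = Θ(1/n^{3/2}) E[X] tends to 0 (below the triangle threshold p ~ 1/n).


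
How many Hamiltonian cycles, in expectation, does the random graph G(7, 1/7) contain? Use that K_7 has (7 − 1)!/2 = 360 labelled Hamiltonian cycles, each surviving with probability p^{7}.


K_7 has (7 − 1)!/2 = 360 labelled Hamiltonian cycles.
For each such Hamiltonian cycle H, let X_H = 1 if all 7 edges of H are present in G. Then P[X_H = 1] = p^{7} = (1/7)^{7} = 1/823543.
By linearity of expectation: E[X] = Σ_H E[X_H] = 360 · p^{7} = 360 · 1/823543 = 360/823543.
Numerically: E[X] ≈ 0.0004371.

E[X] = 360 · (1/7)^{7} = 360/823543 ≈ 0.0004371.


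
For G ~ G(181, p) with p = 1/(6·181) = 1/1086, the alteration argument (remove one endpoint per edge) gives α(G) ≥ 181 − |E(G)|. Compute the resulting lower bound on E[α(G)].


E[|E(G)|] = C(181, 2)·p = 16290 · (1/1086) = 15.
E[α(G)] ≥ n − E[|E(G)|] = 181 − 15 = 166.
Numerically: ≈ 166.0000.
(This is only a lower bound; the true E[α(G)] may be larger.)

E[α(G)] ≥ 166 ≈ 166.0000.


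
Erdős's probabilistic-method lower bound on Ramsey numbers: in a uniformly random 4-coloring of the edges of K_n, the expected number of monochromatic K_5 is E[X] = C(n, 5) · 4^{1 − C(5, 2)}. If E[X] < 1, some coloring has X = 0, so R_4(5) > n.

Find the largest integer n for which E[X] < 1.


We need C(n, 5) · 4^{1 − 10} < 1, i.e. C(n, 5) < 4^{10 − 1} = 262144.
Check values of n near the boundary:
  n = 29: C(29, 5) = 118755; 118755 < 262144? YES
  n = 30: C(30, 5) = 142506; 142506 < 262144? YES
  n = 31: C(31, 5) = 169911; 169911 < 262144? YES
  n = 32: C(32, 5) = 201376; 201376 < 262144? YES
  n = 33: C(33, 5) = 237336; 237336 < 262144? YES
  n = 34: C(34, 5) = 278256; 278256 < 262144? NO
  n = 35: C(35, 5) = 324632; 324632 < 262144? NO
  n = 36: C(36, 5) = 376992; 376992 < 262144? NO
The largest n with C(n, 5) < 262144 is n = 33 (where E[X] = 29667/32768 ≈ 0.905). Hence R_4(5) > 33, i.e. R_4(5) ≥ 34.

Largest n = 33; hence R_4(5) > 33.
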